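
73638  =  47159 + 26479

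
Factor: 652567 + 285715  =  938282 = 2^1*469141^1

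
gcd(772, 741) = 1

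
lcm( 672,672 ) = 672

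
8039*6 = 48234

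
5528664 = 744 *7431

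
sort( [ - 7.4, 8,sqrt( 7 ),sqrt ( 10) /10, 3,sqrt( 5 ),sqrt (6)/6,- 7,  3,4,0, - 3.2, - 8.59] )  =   [ - 8.59, - 7.4, - 7,-3.2,0,sqrt( 10)/10,sqrt(6)/6,sqrt( 5) , sqrt(7 ), 3, 3,4 , 8] 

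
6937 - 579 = 6358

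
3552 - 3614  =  -62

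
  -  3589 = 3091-6680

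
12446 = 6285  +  6161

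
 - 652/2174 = -326/1087 = -0.30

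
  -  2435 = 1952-4387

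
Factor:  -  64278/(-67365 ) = 2^1*3^(  -  1) *5^( - 1)*499^( - 1)*3571^1 = 7142/7485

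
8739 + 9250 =17989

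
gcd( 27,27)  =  27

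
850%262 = 64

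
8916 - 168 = 8748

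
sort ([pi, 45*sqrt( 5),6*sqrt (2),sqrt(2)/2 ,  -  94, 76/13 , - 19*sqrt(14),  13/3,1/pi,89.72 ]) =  [ - 94, - 19*sqrt (14 ),1/pi, sqrt(2) /2,  pi , 13/3,76/13, 6*sqrt(2 ),89.72,45*sqrt( 5 ) ]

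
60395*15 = 905925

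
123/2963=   123/2963= 0.04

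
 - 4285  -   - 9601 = 5316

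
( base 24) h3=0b110011011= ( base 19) 12C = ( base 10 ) 411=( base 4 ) 12123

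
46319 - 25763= 20556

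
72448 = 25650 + 46798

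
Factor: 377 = 13^1*29^1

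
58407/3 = 19469=   19469.00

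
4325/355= 865/71 = 12.18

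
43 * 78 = 3354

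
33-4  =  29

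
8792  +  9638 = 18430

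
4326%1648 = 1030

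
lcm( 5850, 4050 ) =52650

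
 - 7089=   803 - 7892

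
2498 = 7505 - 5007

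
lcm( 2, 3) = 6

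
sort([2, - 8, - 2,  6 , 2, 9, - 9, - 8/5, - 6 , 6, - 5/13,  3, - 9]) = [-9, - 9, -8,- 6, - 2, - 8/5,-5/13,2, 2, 3, 6,6,9 ] 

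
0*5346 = 0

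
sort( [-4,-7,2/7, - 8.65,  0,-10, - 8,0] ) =[ - 10, - 8.65 , - 8, - 7, - 4,0,0,2/7 ]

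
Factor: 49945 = 5^1*7^1*1427^1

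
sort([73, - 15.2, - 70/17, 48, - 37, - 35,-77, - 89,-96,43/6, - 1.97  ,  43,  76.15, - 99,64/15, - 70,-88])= [-99,-96, - 89, - 88,  -  77, - 70, - 37,-35,-15.2, -70/17 , - 1.97,64/15,43/6,43,48 , 73 , 76.15] 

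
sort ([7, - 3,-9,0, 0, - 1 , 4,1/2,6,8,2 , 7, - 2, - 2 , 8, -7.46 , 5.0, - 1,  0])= [ - 9,  -  7.46, - 3, - 2, - 2 ,-1, - 1,0,0, 0 , 1/2, 2,  4, 5.0, 6, 7, 7, 8, 8 ]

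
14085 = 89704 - 75619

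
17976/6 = 2996  =  2996.00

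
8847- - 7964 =16811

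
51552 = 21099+30453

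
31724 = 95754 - 64030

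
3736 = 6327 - 2591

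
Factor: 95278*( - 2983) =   -  284214274 = - 2^1*19^1*157^1 * 47639^1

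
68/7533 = 68/7533 = 0.01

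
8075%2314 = 1133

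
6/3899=6/3899 = 0.00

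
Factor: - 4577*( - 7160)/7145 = 2^3*23^1*179^1*199^1 * 1429^( - 1) = 6554264/1429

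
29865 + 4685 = 34550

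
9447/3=3149 = 3149.00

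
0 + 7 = 7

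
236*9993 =2358348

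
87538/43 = 87538/43= 2035.77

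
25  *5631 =140775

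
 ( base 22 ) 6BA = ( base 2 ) 110001010100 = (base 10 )3156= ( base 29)3LO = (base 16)c54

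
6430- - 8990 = 15420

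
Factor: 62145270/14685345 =2^1*11^1*307^(- 1)*1063^(- 1 ) * 62773^1 = 1381006/326341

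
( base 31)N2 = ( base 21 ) 1d1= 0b1011001011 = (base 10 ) 715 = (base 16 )2CB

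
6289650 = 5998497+291153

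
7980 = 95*84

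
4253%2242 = 2011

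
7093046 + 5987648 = 13080694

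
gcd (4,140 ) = 4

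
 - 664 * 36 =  - 23904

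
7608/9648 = 317/402=0.79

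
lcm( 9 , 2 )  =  18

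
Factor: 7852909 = 19^1*  179^1 * 2309^1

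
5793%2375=1043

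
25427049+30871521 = 56298570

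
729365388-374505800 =354859588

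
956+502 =1458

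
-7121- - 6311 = - 810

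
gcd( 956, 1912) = 956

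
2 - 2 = 0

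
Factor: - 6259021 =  - 1693^1*3697^1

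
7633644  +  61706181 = 69339825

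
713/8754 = 713/8754 = 0.08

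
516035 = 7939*65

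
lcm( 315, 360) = 2520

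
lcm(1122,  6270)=106590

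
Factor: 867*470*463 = 2^1*3^1*5^1*17^2*47^1*463^1 = 188667870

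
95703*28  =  2679684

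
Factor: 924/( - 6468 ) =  - 1/7=-  7^(-1 )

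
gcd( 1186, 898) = 2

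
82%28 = 26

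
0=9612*0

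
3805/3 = 1268 + 1/3 = 1268.33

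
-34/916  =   - 17/458 = - 0.04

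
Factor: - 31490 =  - 2^1*5^1*47^1 * 67^1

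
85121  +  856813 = 941934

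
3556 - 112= 3444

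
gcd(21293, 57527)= 1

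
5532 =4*1383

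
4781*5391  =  25774371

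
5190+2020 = 7210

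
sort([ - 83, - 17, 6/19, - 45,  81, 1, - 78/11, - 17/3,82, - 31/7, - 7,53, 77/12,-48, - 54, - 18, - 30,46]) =[ - 83, - 54,-48,- 45,- 30, -18, - 17, - 78/11, - 7, - 17/3, - 31/7,6/19,  1,77/12,46, 53,81,  82]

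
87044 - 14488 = 72556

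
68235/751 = 68235/751 = 90.86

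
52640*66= 3474240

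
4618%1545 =1528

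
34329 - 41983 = -7654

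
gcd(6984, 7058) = 2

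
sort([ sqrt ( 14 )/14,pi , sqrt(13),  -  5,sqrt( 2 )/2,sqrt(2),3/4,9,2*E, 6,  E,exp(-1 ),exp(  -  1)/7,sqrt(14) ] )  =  [-5 , exp(  -  1)/7, sqrt(14 )/14,exp(  -  1) , sqrt(2 ) /2,3/4,sqrt(2),E, pi, sqrt(13), sqrt( 14), 2 * E,6, 9 ] 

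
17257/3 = 17257/3 = 5752.33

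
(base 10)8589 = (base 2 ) 10000110001101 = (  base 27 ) BL3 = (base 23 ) g5a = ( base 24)ELL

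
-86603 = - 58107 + - 28496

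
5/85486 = 5/85486 = 0.00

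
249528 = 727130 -477602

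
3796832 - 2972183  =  824649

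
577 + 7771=8348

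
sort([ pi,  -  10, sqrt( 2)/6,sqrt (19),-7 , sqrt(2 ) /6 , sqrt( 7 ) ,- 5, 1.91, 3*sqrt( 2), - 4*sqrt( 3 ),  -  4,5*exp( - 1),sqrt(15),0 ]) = [ - 10,-7, - 4 * sqrt( 3), -5, - 4, 0,sqrt( 2)/6,sqrt( 2)/6, 5*exp(-1 ), 1.91,sqrt ( 7 ),  pi,sqrt( 15 ),3 * sqrt( 2 ),sqrt( 19) ] 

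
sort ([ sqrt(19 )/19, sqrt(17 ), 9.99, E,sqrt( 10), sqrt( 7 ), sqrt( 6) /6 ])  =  [ sqrt( 19) /19, sqrt( 6) /6, sqrt( 7 ) , E,sqrt( 10 ),sqrt ( 17), 9.99 ]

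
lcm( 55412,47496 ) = 332472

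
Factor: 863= 863^1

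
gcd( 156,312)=156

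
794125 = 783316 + 10809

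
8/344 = 1/43  =  0.02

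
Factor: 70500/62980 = 75/67 = 3^1*5^2 * 67^(-1 ) 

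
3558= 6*593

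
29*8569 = 248501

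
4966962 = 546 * 9097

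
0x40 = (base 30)24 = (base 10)64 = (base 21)31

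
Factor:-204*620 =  -2^4*3^1 * 5^1* 17^1*31^1 = - 126480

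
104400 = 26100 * 4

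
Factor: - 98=-2^1 * 7^2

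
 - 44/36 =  - 2 + 7/9 = -1.22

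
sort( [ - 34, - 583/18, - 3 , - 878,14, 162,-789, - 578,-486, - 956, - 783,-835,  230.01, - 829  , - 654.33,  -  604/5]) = [-956, - 878,- 835 , - 829, - 789,-783 , - 654.33, - 578,- 486,- 604/5,  -  34, - 583/18, - 3 , 14,  162, 230.01]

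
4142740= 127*32620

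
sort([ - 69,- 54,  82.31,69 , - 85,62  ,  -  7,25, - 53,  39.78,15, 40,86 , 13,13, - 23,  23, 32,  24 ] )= [ - 85,-69 , - 54, -53, - 23, -7, 13,13, 15,23, 24, 25, 32,  39.78, 40, 62, 69,82.31,86]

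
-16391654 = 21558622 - 37950276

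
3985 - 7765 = - 3780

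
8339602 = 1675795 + 6663807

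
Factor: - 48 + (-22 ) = - 2^1*5^1*7^1 =- 70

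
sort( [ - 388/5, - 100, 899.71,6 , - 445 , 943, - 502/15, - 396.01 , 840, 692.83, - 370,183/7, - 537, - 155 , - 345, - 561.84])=[ - 561.84, - 537, - 445, - 396.01,-370, - 345 , - 155, - 100, - 388/5, - 502/15,6 , 183/7, 692.83, 840,899.71,943]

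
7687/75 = 102+ 37/75 = 102.49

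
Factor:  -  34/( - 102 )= 3^(-1 ) = 1/3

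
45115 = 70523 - 25408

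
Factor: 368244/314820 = 193/165 = 3^( - 1)* 5^ ( - 1 ) * 11^( - 1)*193^1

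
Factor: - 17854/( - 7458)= 79/33 = 3^( -1)*11^( - 1) * 79^1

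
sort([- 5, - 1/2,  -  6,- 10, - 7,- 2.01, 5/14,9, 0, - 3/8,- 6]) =[ - 10,-7, - 6, - 6,-5, - 2.01, - 1/2,-3/8, 0,5/14,9]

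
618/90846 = 1/147 = 0.01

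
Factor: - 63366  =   - 2^1*3^1*59^1*179^1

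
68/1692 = 17/423 = 0.04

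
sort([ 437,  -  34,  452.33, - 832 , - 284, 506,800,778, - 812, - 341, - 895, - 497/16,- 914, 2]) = [-914,  -  895,  -  832,-812,  -  341, - 284, - 34 , - 497/16,2,437,452.33,  506,778,  800 ]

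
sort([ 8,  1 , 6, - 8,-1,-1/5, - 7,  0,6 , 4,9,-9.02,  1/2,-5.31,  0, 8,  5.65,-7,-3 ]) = [-9.02,  -  8,- 7, - 7, - 5.31, - 3, - 1, - 1/5, 0,0,  1/2, 1,4,5.65 , 6, 6, 8,  8, 9] 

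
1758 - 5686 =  - 3928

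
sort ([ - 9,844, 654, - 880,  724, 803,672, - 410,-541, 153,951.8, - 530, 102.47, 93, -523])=[ - 880, - 541  , - 530, - 523,  -  410,-9, 93, 102.47, 153, 654,672,724,803,844, 951.8 ]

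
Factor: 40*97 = 2^3*5^1*97^1 = 3880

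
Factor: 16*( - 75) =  - 1200 = - 2^4*3^1*5^2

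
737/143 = 67/13=   5.15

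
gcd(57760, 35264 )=608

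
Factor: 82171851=3^1*463^1*59159^1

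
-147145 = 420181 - 567326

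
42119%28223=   13896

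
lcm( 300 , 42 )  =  2100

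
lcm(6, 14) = 42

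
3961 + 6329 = 10290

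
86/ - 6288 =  - 43/3144 = - 0.01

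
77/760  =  77/760 =0.10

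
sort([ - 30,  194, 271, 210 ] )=[  -  30,  194, 210,271 ] 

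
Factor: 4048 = 2^4 * 11^1 * 23^1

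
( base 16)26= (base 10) 38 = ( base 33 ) 15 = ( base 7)53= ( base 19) 20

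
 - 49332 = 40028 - 89360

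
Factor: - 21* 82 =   -  1722 = - 2^1 * 3^1*7^1*41^1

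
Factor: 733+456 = 1189 = 29^1*41^1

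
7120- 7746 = -626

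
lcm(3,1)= 3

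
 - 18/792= - 1 + 43/44  =  - 0.02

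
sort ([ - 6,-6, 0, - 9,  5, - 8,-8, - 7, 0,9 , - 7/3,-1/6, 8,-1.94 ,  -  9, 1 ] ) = [ - 9, - 9 , - 8,-8, - 7,-6 , - 6, - 7/3, - 1.94, - 1/6, 0,0, 1, 5, 8 , 9 ] 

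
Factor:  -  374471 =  - 19^1 * 19709^1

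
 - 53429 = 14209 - 67638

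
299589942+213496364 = 513086306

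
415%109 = 88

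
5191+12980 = 18171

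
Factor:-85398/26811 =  - 86/27  =  -2^1*3^(-3 )*43^1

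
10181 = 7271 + 2910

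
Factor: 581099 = 581099^1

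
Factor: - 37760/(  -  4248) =80/9 = 2^4*3^( - 2 ) * 5^1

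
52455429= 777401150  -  724945721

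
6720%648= 240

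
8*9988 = 79904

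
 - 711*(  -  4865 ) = 3459015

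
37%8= 5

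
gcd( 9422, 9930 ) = 2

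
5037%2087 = 863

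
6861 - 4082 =2779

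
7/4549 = 7/4549 =0.00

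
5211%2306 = 599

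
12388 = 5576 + 6812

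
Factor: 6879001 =23^1 *299087^1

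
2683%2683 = 0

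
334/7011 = 334/7011=   0.05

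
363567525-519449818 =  - 155882293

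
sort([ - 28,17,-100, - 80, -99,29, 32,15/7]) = [-100,  -  99,  -  80, - 28,15/7,17  ,  29,32 ] 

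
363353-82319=281034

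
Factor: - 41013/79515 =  - 49/95 = - 5^( - 1) * 7^2 * 19^(- 1)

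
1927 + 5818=7745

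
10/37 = 10/37 = 0.27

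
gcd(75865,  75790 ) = 5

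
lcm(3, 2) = 6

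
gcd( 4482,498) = 498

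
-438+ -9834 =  - 10272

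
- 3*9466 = - 28398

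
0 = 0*769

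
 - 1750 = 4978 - 6728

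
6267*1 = 6267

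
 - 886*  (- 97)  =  85942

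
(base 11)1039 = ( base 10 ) 1373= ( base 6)10205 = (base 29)1IA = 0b10101011101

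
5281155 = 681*7755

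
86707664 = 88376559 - 1668895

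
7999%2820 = 2359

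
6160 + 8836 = 14996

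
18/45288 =1/2516 = 0.00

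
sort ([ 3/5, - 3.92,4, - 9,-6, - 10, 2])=[ - 10, - 9, - 6, - 3.92,3/5,2,4] 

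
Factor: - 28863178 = -2^1 * 17^1*29^1 * 73^1*401^1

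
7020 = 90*78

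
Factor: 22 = 2^1*11^1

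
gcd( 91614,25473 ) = 3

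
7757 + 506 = 8263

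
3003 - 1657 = 1346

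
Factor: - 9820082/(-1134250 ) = 4910041/567125 = 5^( - 3 ) * 13^ (-1 ) * 43^1*89^1 * 349^(-1 ) * 1283^1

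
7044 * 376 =2648544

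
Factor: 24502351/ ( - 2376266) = - 2^( - 1)*43^( - 1 )  *  3607^1*6793^1*27631^ ( - 1)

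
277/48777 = 277/48777 = 0.01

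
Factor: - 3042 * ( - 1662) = 5055804 = 2^2*3^3*13^2*277^1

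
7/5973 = 7/5973 = 0.00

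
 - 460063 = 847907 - 1307970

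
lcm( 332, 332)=332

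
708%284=140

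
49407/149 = 49407/149 = 331.59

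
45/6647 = 45/6647 = 0.01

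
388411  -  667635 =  - 279224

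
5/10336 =5/10336 = 0.00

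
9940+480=10420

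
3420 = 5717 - 2297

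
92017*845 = 77754365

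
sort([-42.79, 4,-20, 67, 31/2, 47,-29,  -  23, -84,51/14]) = [- 84,-42.79 ,-29, - 23, - 20, 51/14,4 , 31/2, 47, 67 ]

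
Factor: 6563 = 6563^1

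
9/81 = 1/9 = 0.11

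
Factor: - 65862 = - 2^1  *  3^2*3659^1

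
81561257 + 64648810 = 146210067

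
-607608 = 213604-821212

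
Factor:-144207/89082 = -327/202= -2^( - 1)*3^1*101^(-1 )*109^1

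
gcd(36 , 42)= 6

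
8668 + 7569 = 16237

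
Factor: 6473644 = 2^2*1618411^1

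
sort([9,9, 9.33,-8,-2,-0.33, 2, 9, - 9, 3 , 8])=[ - 9, - 8 ,-2, - 0.33,2, 3 , 8, 9, 9,9,9.33]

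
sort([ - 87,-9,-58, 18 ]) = [ - 87, - 58, - 9, 18] 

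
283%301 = 283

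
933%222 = 45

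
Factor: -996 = - 2^2*3^1*83^1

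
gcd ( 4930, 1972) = 986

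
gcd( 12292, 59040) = 4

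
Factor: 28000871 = 1979^1*14149^1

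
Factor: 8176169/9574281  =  3^( - 4)*17^( - 2)*  409^( - 1)*2309^1*3541^1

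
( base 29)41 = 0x75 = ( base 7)225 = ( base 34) 3f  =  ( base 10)117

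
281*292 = 82052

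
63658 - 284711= - 221053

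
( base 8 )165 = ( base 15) 7C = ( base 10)117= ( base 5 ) 432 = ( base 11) a7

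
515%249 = 17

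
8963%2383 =1814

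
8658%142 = 138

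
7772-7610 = 162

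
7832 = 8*979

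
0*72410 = 0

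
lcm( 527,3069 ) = 52173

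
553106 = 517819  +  35287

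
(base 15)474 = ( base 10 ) 1009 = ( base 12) 701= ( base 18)321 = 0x3F1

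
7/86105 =7/86105 = 0.00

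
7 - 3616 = - 3609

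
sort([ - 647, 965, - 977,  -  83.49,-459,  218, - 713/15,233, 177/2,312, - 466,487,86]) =[  -  977,-647,  -  466, - 459,-83.49, - 713/15,86, 177/2,218,233,312,487, 965 ]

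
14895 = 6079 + 8816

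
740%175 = 40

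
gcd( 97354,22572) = 2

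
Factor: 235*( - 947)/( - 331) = 5^1*47^1*331^( - 1)*947^1 = 222545/331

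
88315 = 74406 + 13909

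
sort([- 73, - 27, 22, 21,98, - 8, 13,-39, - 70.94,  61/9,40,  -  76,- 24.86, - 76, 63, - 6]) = [ - 76,-76, - 73 , - 70.94 ,  -  39,- 27,  -  24.86,-8, - 6, 61/9, 13, 21,  22, 40, 63, 98]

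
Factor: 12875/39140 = 25/76 = 2^ (  -  2 ) * 5^2 * 19^(  -  1)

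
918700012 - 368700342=549999670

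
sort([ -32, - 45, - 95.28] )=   [- 95.28 , - 45 , - 32] 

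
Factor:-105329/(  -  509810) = 15047/72830 = 2^(  -  1) * 5^ ( - 1 )*41^1 * 367^1*7283^(-1)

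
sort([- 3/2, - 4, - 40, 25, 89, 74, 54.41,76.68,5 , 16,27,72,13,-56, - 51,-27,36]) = [ - 56, - 51, - 40, - 27, - 4, - 3/2, 5,13, 16, 25, 27,36, 54.41, 72,74, 76.68,89]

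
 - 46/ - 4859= 46/4859 = 0.01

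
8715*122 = 1063230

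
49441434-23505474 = 25935960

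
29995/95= 315  +  14/19 = 315.74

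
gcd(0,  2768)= 2768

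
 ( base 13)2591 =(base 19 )EFI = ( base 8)12355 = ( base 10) 5357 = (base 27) 79b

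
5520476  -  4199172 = 1321304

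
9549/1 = 9549 = 9549.00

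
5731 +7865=13596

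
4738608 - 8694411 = -3955803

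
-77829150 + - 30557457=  - 108386607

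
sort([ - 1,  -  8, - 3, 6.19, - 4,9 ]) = [ - 8, - 4, - 3, - 1,6.19,9 ] 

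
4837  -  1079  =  3758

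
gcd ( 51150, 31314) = 6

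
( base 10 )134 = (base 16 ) 86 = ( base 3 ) 11222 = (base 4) 2012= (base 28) 4M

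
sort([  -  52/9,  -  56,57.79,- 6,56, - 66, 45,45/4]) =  [ - 66, - 56 ,- 6 , - 52/9,45/4,45, 56 , 57.79 ]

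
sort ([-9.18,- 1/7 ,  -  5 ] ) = [ - 9.18 ,  -  5, - 1/7 ] 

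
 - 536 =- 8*67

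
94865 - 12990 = 81875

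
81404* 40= 3256160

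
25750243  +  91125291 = 116875534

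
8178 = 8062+116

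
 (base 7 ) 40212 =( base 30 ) anl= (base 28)can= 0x25ef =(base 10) 9711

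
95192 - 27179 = 68013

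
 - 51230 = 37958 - 89188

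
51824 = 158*328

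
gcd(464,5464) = 8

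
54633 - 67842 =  - 13209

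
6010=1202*5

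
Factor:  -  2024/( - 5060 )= 2/5 = 2^1 *5^( - 1) 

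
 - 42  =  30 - 72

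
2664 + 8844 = 11508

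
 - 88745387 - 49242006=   -  137987393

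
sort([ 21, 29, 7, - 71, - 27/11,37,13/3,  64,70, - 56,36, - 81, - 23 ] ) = [ - 81,  -  71, - 56, - 23,  -  27/11,13/3,7,  21,29 , 36,37,64,70 ] 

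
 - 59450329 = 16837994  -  76288323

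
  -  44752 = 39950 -84702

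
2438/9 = 270 + 8/9 = 270.89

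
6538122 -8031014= - 1492892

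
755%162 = 107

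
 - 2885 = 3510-6395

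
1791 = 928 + 863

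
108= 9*12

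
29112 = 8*3639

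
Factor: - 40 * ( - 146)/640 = 73/8=2^( - 3) * 73^1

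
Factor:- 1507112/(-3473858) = 2^2*131^( - 1 ) *13259^( - 1)*188389^1 = 753556/1736929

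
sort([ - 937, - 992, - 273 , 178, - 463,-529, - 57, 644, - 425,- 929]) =[-992, - 937,-929, - 529, - 463 ,-425, - 273, - 57,178,  644]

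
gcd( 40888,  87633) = 1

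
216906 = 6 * 36151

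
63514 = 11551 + 51963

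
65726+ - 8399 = 57327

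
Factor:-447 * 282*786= - 99078444=- 2^2  *3^3 * 47^1  *131^1 * 149^1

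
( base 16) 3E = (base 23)2G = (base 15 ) 42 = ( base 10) 62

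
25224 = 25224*1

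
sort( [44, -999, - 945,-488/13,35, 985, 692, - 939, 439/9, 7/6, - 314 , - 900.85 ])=[ - 999, - 945, - 939,- 900.85, - 314, - 488/13,7/6,35,44,439/9,692,985] 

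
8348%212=80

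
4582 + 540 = 5122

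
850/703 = 850/703 = 1.21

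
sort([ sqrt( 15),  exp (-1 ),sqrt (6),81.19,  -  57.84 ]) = [ - 57.84 , exp( - 1 ),sqrt( 6 ),sqrt( 15 ),81.19 ] 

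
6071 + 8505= 14576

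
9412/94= 100 + 6/47= 100.13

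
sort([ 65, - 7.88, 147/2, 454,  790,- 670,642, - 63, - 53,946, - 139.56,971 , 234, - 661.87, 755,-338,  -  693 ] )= [ - 693,-670, - 661.87,  -  338,  -  139.56, - 63, -53, - 7.88,  65, 147/2, 234,454,  642, 755, 790,  946,971]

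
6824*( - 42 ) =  - 286608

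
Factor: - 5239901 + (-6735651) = - 11975552 = - 2^7*93559^1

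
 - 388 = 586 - 974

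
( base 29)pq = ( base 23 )19f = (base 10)751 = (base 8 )1357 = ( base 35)LG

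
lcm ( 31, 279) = 279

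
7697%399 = 116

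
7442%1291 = 987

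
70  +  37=107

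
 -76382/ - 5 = 76382/5 = 15276.40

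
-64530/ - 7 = 64530/7 = 9218.57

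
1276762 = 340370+936392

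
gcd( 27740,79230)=190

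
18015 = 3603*5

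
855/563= 1 + 292/563 = 1.52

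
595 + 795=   1390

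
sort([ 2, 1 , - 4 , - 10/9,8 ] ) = [ - 4,-10/9,1, 2, 8]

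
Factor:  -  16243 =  - 37^1 * 439^1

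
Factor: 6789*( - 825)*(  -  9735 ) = 54525004875=3^3*5^3*11^2*31^1*59^1 * 73^1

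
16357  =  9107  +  7250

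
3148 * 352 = 1108096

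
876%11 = 7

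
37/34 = 1 + 3/34 = 1.09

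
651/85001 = 93/12143 = 0.01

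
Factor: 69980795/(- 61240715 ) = - 13996159/12248143 = - 17^(-1)*31^1*71^1 *379^(-1)*1901^(  -  1 )*6359^1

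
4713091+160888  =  4873979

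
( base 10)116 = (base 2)1110100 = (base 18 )68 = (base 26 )4c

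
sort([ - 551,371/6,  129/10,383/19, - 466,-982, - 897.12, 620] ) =[ - 982,-897.12, - 551 ,-466,129/10, 383/19, 371/6,620]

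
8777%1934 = 1041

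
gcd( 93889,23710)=1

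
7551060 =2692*2805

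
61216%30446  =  324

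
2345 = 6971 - 4626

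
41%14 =13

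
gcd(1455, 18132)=3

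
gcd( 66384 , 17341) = 1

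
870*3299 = 2870130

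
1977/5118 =659/1706 = 0.39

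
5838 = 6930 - 1092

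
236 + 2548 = 2784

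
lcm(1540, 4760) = 52360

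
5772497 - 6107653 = -335156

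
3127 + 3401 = 6528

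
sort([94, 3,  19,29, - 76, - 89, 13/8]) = [ - 89,  -  76 , 13/8, 3 , 19,29,94]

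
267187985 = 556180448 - 288992463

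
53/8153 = 53/8153 = 0.01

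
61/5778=61/5778 = 0.01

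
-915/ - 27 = 305/9= 33.89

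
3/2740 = 3/2740=0.00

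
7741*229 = 1772689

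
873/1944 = 97/216 = 0.45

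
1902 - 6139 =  - 4237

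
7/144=7/144  =  0.05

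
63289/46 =63289/46 = 1375.85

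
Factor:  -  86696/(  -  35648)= 10837/4456 = 2^(-3) *557^( - 1)*10837^1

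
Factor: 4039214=2^1*23^1*277^1*317^1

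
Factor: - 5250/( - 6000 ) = 7/8 = 2^( - 3)*7^1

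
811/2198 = 811/2198 = 0.37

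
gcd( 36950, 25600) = 50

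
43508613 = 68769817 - 25261204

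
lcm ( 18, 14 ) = 126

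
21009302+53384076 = 74393378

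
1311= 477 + 834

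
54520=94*580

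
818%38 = 20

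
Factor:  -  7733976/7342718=  -  3866988/3671359 = -  2^2*3^1 * 283^(-1 )* 12973^(-1)*322249^1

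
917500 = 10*91750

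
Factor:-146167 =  - 7^2*19^1* 157^1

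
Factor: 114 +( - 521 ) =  - 407 = - 11^1 * 37^1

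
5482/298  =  18 + 59/149  =  18.40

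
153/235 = 153/235 = 0.65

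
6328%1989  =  361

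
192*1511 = 290112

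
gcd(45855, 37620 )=45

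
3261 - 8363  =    -  5102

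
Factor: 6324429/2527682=2^ (  -  1 ) *3^1*83^ (-1)*89^1*15227^ ( - 1 )*23687^1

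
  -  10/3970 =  - 1/397 = - 0.00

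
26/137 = 26/137  =  0.19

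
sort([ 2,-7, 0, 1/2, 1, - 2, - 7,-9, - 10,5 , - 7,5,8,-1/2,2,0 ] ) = [ - 10,-9, - 7, - 7, - 7, - 2, - 1/2,0, 0,1/2, 1,2,2,5,5,8]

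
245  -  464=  - 219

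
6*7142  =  42852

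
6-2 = 4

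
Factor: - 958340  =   - 2^2*5^1*47917^1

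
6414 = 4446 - -1968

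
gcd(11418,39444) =1038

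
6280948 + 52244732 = 58525680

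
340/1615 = 4/19 = 0.21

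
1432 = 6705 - 5273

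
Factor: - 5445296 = -2^4*23^1*14797^1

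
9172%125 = 47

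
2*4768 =9536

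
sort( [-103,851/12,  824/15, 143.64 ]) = [-103, 824/15 , 851/12,143.64] 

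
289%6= 1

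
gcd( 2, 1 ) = 1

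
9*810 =7290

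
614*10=6140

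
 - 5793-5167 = - 10960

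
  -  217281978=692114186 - 909396164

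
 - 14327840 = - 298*48080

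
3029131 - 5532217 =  - 2503086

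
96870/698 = 138 + 273/349 = 138.78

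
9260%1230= 650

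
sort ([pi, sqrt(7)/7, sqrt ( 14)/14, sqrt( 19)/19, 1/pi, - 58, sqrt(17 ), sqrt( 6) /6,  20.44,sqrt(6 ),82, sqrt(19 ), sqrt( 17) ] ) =[ - 58 , sqrt( 19)/19, sqrt( 14 )/14, 1/pi,sqrt( 7) /7, sqrt(6) /6, sqrt( 6), pi,sqrt(17 ),sqrt( 17),sqrt( 19 ),20.44, 82] 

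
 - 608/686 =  - 1 + 39/343= -0.89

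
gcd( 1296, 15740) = 4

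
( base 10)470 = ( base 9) 572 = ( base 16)1d6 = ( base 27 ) hb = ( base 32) em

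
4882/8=2441/4 = 610.25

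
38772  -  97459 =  - 58687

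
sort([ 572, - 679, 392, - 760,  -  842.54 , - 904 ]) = [ - 904, - 842.54, - 760, - 679, 392,572 ] 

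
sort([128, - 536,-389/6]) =[-536, - 389/6,128]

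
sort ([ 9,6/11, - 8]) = [ - 8,  6/11,9]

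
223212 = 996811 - 773599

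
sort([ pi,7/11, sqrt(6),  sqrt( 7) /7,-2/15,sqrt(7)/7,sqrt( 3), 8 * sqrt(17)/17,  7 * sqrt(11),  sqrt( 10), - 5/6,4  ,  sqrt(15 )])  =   [  -  5/6, - 2/15, sqrt(7)/7, sqrt( 7 )/7, 7/11,  sqrt(3), 8*sqrt(17 ) /17,sqrt(6),pi, sqrt(10), sqrt(15 ) , 4,7 * sqrt(11) ] 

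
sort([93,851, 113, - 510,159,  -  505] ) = [ - 510, - 505,93,113, 159,  851]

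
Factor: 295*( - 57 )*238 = -4001970 = - 2^1 *3^1*5^1*7^1 * 17^1* 19^1*59^1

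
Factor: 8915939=17^2*30851^1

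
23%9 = 5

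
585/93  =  195/31 = 6.29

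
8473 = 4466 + 4007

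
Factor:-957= -3^1 *11^1 * 29^1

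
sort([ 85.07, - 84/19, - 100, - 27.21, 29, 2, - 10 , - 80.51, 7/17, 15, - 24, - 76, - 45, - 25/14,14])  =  [ - 100, - 80.51, - 76, - 45, - 27.21, -24, - 10, - 84/19, - 25/14, 7/17,2 , 14,  15, 29, 85.07] 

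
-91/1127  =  -1 + 148/161 = - 0.08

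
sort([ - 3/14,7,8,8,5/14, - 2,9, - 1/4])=[ - 2, - 1/4, - 3/14 , 5/14 , 7,8 , 8,  9 ]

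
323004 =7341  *44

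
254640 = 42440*6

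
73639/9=73639/9 = 8182.11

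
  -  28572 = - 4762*6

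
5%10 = 5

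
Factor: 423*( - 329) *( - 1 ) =3^2 *7^1 *47^2 = 139167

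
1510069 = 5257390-3747321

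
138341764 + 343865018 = 482206782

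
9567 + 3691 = 13258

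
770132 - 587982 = 182150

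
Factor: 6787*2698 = 2^1* 11^1  *19^1*71^1*617^1  =  18311326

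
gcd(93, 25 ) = 1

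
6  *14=84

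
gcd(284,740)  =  4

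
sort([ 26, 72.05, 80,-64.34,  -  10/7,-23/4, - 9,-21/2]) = [ - 64.34, - 21/2,- 9,-23/4,  -  10/7, 26, 72.05 , 80]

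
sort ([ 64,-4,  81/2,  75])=[ - 4, 81/2, 64,75]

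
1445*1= 1445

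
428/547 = 428/547 = 0.78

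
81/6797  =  81/6797 = 0.01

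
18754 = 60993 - 42239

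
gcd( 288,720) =144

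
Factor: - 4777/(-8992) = 2^( - 5)*17^1 = 17/32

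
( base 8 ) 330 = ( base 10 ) 216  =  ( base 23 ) 99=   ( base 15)e6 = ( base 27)80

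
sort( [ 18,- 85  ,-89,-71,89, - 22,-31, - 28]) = [- 89, - 85,- 71, -31, - 28, -22,18, 89 ]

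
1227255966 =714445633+512810333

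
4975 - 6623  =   - 1648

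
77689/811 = 95+644/811 = 95.79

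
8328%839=777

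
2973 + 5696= 8669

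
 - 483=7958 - 8441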